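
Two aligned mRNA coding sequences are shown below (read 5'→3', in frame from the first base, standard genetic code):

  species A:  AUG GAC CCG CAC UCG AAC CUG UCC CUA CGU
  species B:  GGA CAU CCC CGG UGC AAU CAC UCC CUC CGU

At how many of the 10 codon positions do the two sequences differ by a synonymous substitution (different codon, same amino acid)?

3

Codon 1: AUG Met / GGA Gly — nonsynonymous.
Codon 2: GAC Asp / CAU His — nonsynonymous.
Codon 3: CCG Pro / CCC Pro — synonymous.
Codon 4: CAC His / CGG Arg — nonsynonymous.
Codon 5: UCG Ser / UGC Cys — nonsynonymous.
Codon 6: AAC Asn / AAU Asn — synonymous.
Codon 7: CUG Leu / CAC His — nonsynonymous.
Codon 8: UCC Ser / UCC Ser — identical.
Codon 9: CUA Leu / CUC Leu — synonymous.
Codon 10: CGU Arg / CGU Arg — identical.
Synonymous differences: 3.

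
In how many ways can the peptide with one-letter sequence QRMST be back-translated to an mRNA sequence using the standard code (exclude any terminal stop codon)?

288

Gln: 2 codons.
Arg: 6 codons.
Met: 1 codon.
Ser: 6 codons.
Thr: 4 codons.
2 × 6 × 1 × 6 × 4 = 288.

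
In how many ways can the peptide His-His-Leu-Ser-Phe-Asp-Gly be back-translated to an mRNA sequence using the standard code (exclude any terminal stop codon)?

His: 2 codons.
His: 2 codons.
Leu: 6 codons.
Ser: 6 codons.
Phe: 2 codons.
Asp: 2 codons.
Gly: 4 codons.
2 × 2 × 6 × 6 × 2 × 2 × 4 = 2304.

2304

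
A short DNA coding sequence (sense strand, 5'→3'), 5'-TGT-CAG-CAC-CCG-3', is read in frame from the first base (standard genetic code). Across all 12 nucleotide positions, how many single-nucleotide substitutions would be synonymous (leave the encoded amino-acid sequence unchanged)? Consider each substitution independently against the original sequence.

6

Codon 1 (TGT, Cys): 1 synonymous substitution.
Codon 2 (CAG, Gln): 1 synonymous substitution.
Codon 3 (CAC, His): 1 synonymous substitution.
Codon 4 (CCG, Pro): 3 synonymous substitutions.
Total: 1 + 1 + 1 + 3 = 6.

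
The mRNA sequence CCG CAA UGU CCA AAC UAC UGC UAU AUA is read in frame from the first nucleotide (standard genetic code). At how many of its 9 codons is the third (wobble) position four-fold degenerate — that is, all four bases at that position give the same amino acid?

Codon 1 CCG (Pro): third position 4-fold.
Codon 2 CAA (Gln): third position 2-fold.
Codon 3 UGU (Cys): third position 2-fold.
Codon 4 CCA (Pro): third position 4-fold.
Codon 5 AAC (Asn): third position 2-fold.
Codon 6 UAC (Tyr): third position 2-fold.
Codon 7 UGC (Cys): third position 2-fold.
Codon 8 UAU (Tyr): third position 2-fold.
Codon 9 AUA (Ile): third position 3-fold.
Four-fold degenerate third positions: 2.

2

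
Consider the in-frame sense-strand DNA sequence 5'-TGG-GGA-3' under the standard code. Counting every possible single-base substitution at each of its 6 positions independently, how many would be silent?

Codon 1 (TGG, Trp): 0 synonymous substitutions.
Codon 2 (GGA, Gly): 3 synonymous substitutions.
Total: 0 + 3 = 3.

3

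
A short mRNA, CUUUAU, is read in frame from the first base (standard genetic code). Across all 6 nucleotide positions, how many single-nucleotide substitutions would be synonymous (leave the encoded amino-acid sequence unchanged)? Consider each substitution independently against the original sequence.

4

Codon 1 (CUU, Leu): 3 synonymous substitutions.
Codon 2 (UAU, Tyr): 1 synonymous substitution.
Total: 3 + 1 = 4.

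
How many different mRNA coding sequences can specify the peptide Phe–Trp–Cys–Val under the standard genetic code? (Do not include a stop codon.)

Phe: 2 codons.
Trp: 1 codon.
Cys: 2 codons.
Val: 4 codons.
2 × 1 × 2 × 4 = 16.

16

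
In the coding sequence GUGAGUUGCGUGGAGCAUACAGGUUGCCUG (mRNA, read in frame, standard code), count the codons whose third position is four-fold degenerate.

5

Codon 1 GUG (Val): third position 4-fold.
Codon 2 AGU (Ser): third position 2-fold.
Codon 3 UGC (Cys): third position 2-fold.
Codon 4 GUG (Val): third position 4-fold.
Codon 5 GAG (Glu): third position 2-fold.
Codon 6 CAU (His): third position 2-fold.
Codon 7 ACA (Thr): third position 4-fold.
Codon 8 GGU (Gly): third position 4-fold.
Codon 9 UGC (Cys): third position 2-fold.
Codon 10 CUG (Leu): third position 4-fold.
Four-fold degenerate third positions: 5.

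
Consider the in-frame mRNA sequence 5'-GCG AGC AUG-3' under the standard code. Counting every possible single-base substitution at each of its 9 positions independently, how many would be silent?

4

Codon 1 (GCG, Ala): 3 synonymous substitutions.
Codon 2 (AGC, Ser): 1 synonymous substitution.
Codon 3 (AUG, Met): 0 synonymous substitutions.
Total: 3 + 1 + 0 = 4.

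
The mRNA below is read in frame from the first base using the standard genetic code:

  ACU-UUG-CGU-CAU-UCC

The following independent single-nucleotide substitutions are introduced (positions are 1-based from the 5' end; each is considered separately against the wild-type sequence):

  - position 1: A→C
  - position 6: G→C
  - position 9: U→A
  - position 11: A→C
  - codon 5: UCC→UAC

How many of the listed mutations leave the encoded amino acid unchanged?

Codon 1: ACU (Thr) → CCU (Pro) — missense.
Codon 2: UUG (Leu) → UUC (Phe) — missense.
Codon 3: CGU (Arg) → CGA (Arg) — synonymous.
Codon 4: CAU (His) → CCU (Pro) — missense.
Codon 5: UCC (Ser) → UAC (Tyr) — missense.
Synonymous: 1 of 5.

1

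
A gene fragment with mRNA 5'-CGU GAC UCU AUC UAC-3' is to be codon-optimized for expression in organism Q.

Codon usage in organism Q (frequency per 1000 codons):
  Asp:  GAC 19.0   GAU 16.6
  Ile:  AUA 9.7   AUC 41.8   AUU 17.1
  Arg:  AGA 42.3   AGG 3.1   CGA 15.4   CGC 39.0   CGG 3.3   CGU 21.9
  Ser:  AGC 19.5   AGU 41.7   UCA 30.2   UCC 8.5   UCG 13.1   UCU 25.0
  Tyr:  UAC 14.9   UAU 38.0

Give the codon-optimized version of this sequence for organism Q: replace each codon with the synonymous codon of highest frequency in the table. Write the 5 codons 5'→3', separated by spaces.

Codon 1 (Arg): best is AGA at 42.3.
Codon 2 (Asp): best is GAC at 19.0.
Codon 3 (Ser): best is AGU at 41.7.
Codon 4 (Ile): best is AUC at 41.8.
Codon 5 (Tyr): best is UAU at 38.0.

AGA GAC AGU AUC UAU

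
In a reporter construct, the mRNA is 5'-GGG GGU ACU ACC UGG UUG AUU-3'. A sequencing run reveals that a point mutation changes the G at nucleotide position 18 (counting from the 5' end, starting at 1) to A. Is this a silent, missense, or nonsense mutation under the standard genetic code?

silent

Position 18 falls in codon 6: UUG → Leu.
After the substitution the codon is UUA → Leu.
Both encode Leu, so the change is synonymous.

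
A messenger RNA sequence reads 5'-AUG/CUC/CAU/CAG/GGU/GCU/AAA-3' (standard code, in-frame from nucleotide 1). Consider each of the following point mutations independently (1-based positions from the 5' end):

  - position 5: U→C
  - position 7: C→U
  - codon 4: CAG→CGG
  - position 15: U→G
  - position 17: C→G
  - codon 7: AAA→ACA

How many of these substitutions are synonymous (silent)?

Codon 2: CUC (Leu) → CCC (Pro) — missense.
Codon 3: CAU (His) → UAU (Tyr) — missense.
Codon 4: CAG (Gln) → CGG (Arg) — missense.
Codon 5: GGU (Gly) → GGG (Gly) — synonymous.
Codon 6: GCU (Ala) → GGU (Gly) — missense.
Codon 7: AAA (Lys) → ACA (Thr) — missense.
Synonymous: 1 of 6.

1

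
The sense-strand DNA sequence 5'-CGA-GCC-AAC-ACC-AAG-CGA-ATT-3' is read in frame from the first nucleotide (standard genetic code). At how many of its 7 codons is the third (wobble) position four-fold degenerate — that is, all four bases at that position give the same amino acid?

Codon 1 CGA (Arg): third position 4-fold.
Codon 2 GCC (Ala): third position 4-fold.
Codon 3 AAC (Asn): third position 2-fold.
Codon 4 ACC (Thr): third position 4-fold.
Codon 5 AAG (Lys): third position 2-fold.
Codon 6 CGA (Arg): third position 4-fold.
Codon 7 ATT (Ile): third position 3-fold.
Four-fold degenerate third positions: 4.

4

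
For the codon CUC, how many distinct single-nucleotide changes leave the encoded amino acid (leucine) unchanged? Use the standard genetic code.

3

Position 1: none → 0 synonymous.
Position 2: none → 0 synonymous.
Position 3: CUU, CUA, CUG → 3 synonymous.
Total: 0 + 0 + 3 = 3.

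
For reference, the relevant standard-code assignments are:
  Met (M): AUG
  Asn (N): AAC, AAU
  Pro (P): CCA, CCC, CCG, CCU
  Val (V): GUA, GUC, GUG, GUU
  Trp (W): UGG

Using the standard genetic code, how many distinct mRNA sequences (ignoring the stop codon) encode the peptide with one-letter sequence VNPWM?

32

Val: 4 codons.
Asn: 2 codons.
Pro: 4 codons.
Trp: 1 codon.
Met: 1 codon.
4 × 2 × 4 × 1 × 1 = 32.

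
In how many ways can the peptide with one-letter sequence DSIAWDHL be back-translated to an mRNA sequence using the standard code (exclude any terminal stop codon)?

3456

Asp: 2 codons.
Ser: 6 codons.
Ile: 3 codons.
Ala: 4 codons.
Trp: 1 codon.
Asp: 2 codons.
His: 2 codons.
Leu: 6 codons.
2 × 6 × 3 × 4 × 1 × 2 × 2 × 6 = 3456.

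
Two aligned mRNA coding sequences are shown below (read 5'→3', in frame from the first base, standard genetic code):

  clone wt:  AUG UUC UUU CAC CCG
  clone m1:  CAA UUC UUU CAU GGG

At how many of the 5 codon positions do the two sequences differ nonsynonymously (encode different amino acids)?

2

Codon 1: AUG Met / CAA Gln — nonsynonymous.
Codon 2: UUC Phe / UUC Phe — identical.
Codon 3: UUU Phe / UUU Phe — identical.
Codon 4: CAC His / CAU His — synonymous.
Codon 5: CCG Pro / GGG Gly — nonsynonymous.
Nonsynonymous differences: 2.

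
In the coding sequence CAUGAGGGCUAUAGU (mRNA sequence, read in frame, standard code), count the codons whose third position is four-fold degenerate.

1

Codon 1 CAU (His): third position 2-fold.
Codon 2 GAG (Glu): third position 2-fold.
Codon 3 GGC (Gly): third position 4-fold.
Codon 4 UAU (Tyr): third position 2-fold.
Codon 5 AGU (Ser): third position 2-fold.
Four-fold degenerate third positions: 1.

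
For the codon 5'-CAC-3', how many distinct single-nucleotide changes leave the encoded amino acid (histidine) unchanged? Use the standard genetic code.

Position 1: none → 0 synonymous.
Position 2: none → 0 synonymous.
Position 3: CAU → 1 synonymous.
Total: 0 + 0 + 1 = 1.

1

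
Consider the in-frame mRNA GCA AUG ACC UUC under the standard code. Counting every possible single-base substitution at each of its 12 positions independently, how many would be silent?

Codon 1 (GCA, Ala): 3 synonymous substitutions.
Codon 2 (AUG, Met): 0 synonymous substitutions.
Codon 3 (ACC, Thr): 3 synonymous substitutions.
Codon 4 (UUC, Phe): 1 synonymous substitution.
Total: 3 + 0 + 3 + 1 = 7.

7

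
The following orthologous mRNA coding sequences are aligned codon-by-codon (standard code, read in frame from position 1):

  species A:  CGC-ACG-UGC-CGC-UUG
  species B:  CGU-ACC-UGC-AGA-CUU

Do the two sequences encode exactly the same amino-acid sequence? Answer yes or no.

Codon 1: CGC Arg / CGU Arg — synonymous.
Codon 2: ACG Thr / ACC Thr — synonymous.
Codon 3: UGC Cys / UGC Cys — identical.
Codon 4: CGC Arg / AGA Arg — synonymous.
Codon 5: UUG Leu / CUU Leu — synonymous.
Nonsynonymous differences: 0 → same protein.

yes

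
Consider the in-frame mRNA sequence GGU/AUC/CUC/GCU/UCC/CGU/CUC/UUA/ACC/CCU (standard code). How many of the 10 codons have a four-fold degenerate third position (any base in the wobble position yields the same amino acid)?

8

Codon 1 GGU (Gly): third position 4-fold.
Codon 2 AUC (Ile): third position 3-fold.
Codon 3 CUC (Leu): third position 4-fold.
Codon 4 GCU (Ala): third position 4-fold.
Codon 5 UCC (Ser): third position 4-fold.
Codon 6 CGU (Arg): third position 4-fold.
Codon 7 CUC (Leu): third position 4-fold.
Codon 8 UUA (Leu): third position 2-fold.
Codon 9 ACC (Thr): third position 4-fold.
Codon 10 CCU (Pro): third position 4-fold.
Four-fold degenerate third positions: 8.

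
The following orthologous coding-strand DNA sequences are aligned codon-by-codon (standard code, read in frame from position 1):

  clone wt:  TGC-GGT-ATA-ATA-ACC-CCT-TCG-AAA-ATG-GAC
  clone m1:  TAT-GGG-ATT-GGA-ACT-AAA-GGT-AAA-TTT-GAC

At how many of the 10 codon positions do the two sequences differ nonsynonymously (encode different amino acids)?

Codon 1: TGC Cys / TAT Tyr — nonsynonymous.
Codon 2: GGT Gly / GGG Gly — synonymous.
Codon 3: ATA Ile / ATT Ile — synonymous.
Codon 4: ATA Ile / GGA Gly — nonsynonymous.
Codon 5: ACC Thr / ACT Thr — synonymous.
Codon 6: CCT Pro / AAA Lys — nonsynonymous.
Codon 7: TCG Ser / GGT Gly — nonsynonymous.
Codon 8: AAA Lys / AAA Lys — identical.
Codon 9: ATG Met / TTT Phe — nonsynonymous.
Codon 10: GAC Asp / GAC Asp — identical.
Nonsynonymous differences: 5.

5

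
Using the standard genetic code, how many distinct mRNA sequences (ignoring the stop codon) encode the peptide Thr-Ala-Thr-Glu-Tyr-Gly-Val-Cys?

8192

Thr: 4 codons.
Ala: 4 codons.
Thr: 4 codons.
Glu: 2 codons.
Tyr: 2 codons.
Gly: 4 codons.
Val: 4 codons.
Cys: 2 codons.
4 × 4 × 4 × 2 × 2 × 4 × 4 × 2 = 8192.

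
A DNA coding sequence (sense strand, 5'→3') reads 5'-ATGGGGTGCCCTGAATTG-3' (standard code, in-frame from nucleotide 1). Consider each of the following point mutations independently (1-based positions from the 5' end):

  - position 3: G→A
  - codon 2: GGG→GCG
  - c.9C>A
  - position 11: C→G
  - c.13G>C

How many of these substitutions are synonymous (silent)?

0

Codon 1: ATG (Met) → ATA (Ile) — missense.
Codon 2: GGG (Gly) → GCG (Ala) — missense.
Codon 3: TGC (Cys) → TGA (Stop) — nonsense.
Codon 4: CCT (Pro) → CGT (Arg) — missense.
Codon 5: GAA (Glu) → CAA (Gln) — missense.
Synonymous: 0 of 5.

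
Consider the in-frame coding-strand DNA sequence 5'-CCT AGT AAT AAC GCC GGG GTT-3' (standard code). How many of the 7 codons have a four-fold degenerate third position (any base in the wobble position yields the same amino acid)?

Codon 1 CCT (Pro): third position 4-fold.
Codon 2 AGT (Ser): third position 2-fold.
Codon 3 AAT (Asn): third position 2-fold.
Codon 4 AAC (Asn): third position 2-fold.
Codon 5 GCC (Ala): third position 4-fold.
Codon 6 GGG (Gly): third position 4-fold.
Codon 7 GTT (Val): third position 4-fold.
Four-fold degenerate third positions: 4.

4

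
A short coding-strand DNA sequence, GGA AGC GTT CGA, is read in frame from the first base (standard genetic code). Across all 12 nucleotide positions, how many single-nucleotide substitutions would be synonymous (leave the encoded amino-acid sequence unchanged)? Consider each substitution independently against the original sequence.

Codon 1 (GGA, Gly): 3 synonymous substitutions.
Codon 2 (AGC, Ser): 1 synonymous substitution.
Codon 3 (GTT, Val): 3 synonymous substitutions.
Codon 4 (CGA, Arg): 4 synonymous substitutions.
Total: 3 + 1 + 3 + 4 = 11.

11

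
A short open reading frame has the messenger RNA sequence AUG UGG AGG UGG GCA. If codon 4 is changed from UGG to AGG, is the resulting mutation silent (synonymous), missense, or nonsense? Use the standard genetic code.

Position 10 falls in codon 4: UGG → Trp.
After the substitution the codon is AGG → Arg.
Trp ≠ Arg, so this is a missense mutation.

missense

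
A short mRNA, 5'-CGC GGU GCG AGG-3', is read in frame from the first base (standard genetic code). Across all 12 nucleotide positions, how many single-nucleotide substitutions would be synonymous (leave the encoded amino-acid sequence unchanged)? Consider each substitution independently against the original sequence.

11

Codon 1 (CGC, Arg): 3 synonymous substitutions.
Codon 2 (GGU, Gly): 3 synonymous substitutions.
Codon 3 (GCG, Ala): 3 synonymous substitutions.
Codon 4 (AGG, Arg): 2 synonymous substitutions.
Total: 3 + 3 + 3 + 2 = 11.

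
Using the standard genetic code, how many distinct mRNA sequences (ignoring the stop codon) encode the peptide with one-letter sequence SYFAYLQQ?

4608

Ser: 6 codons.
Tyr: 2 codons.
Phe: 2 codons.
Ala: 4 codons.
Tyr: 2 codons.
Leu: 6 codons.
Gln: 2 codons.
Gln: 2 codons.
6 × 2 × 2 × 4 × 2 × 6 × 2 × 2 = 4608.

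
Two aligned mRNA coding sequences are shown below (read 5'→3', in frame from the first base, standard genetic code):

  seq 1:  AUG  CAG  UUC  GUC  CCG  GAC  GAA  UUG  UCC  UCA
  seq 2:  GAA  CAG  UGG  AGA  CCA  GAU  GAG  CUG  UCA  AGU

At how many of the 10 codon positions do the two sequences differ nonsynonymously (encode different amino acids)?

Codon 1: AUG Met / GAA Glu — nonsynonymous.
Codon 2: CAG Gln / CAG Gln — identical.
Codon 3: UUC Phe / UGG Trp — nonsynonymous.
Codon 4: GUC Val / AGA Arg — nonsynonymous.
Codon 5: CCG Pro / CCA Pro — synonymous.
Codon 6: GAC Asp / GAU Asp — synonymous.
Codon 7: GAA Glu / GAG Glu — synonymous.
Codon 8: UUG Leu / CUG Leu — synonymous.
Codon 9: UCC Ser / UCA Ser — synonymous.
Codon 10: UCA Ser / AGU Ser — synonymous.
Nonsynonymous differences: 3.

3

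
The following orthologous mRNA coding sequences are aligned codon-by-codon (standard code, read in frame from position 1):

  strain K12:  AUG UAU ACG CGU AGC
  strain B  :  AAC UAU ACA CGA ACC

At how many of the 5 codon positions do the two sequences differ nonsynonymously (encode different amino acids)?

2

Codon 1: AUG Met / AAC Asn — nonsynonymous.
Codon 2: UAU Tyr / UAU Tyr — identical.
Codon 3: ACG Thr / ACA Thr — synonymous.
Codon 4: CGU Arg / CGA Arg — synonymous.
Codon 5: AGC Ser / ACC Thr — nonsynonymous.
Nonsynonymous differences: 2.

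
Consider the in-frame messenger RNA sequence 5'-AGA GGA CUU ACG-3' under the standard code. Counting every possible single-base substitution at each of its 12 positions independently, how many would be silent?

Codon 1 (AGA, Arg): 2 synonymous substitutions.
Codon 2 (GGA, Gly): 3 synonymous substitutions.
Codon 3 (CUU, Leu): 3 synonymous substitutions.
Codon 4 (ACG, Thr): 3 synonymous substitutions.
Total: 2 + 3 + 3 + 3 = 11.

11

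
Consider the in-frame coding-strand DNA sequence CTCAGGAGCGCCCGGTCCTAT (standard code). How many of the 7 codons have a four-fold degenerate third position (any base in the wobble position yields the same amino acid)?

4

Codon 1 CTC (Leu): third position 4-fold.
Codon 2 AGG (Arg): third position 2-fold.
Codon 3 AGC (Ser): third position 2-fold.
Codon 4 GCC (Ala): third position 4-fold.
Codon 5 CGG (Arg): third position 4-fold.
Codon 6 TCC (Ser): third position 4-fold.
Codon 7 TAT (Tyr): third position 2-fold.
Four-fold degenerate third positions: 4.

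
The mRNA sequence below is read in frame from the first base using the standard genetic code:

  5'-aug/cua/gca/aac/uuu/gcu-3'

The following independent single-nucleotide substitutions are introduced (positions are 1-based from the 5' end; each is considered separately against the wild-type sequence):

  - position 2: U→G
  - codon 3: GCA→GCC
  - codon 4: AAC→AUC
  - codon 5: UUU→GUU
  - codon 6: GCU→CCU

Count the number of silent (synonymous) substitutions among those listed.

Codon 1: AUG (Met) → AGG (Arg) — missense.
Codon 3: GCA (Ala) → GCC (Ala) — synonymous.
Codon 4: AAC (Asn) → AUC (Ile) — missense.
Codon 5: UUU (Phe) → GUU (Val) — missense.
Codon 6: GCU (Ala) → CCU (Pro) — missense.
Synonymous: 1 of 5.

1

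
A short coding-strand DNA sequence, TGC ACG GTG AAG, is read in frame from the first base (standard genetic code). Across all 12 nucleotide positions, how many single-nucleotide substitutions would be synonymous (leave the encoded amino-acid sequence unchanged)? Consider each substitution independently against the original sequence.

Codon 1 (TGC, Cys): 1 synonymous substitution.
Codon 2 (ACG, Thr): 3 synonymous substitutions.
Codon 3 (GTG, Val): 3 synonymous substitutions.
Codon 4 (AAG, Lys): 1 synonymous substitution.
Total: 1 + 3 + 3 + 1 = 8.

8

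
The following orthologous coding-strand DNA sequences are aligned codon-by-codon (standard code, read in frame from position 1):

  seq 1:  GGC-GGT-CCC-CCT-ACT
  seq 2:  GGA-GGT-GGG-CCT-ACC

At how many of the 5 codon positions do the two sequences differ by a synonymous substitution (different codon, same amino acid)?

Codon 1: GGC Gly / GGA Gly — synonymous.
Codon 2: GGT Gly / GGT Gly — identical.
Codon 3: CCC Pro / GGG Gly — nonsynonymous.
Codon 4: CCT Pro / CCT Pro — identical.
Codon 5: ACT Thr / ACC Thr — synonymous.
Synonymous differences: 2.

2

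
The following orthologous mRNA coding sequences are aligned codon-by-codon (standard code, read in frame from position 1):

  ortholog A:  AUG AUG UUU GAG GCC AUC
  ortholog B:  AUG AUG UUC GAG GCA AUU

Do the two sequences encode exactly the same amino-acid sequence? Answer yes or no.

Codon 1: AUG Met / AUG Met — identical.
Codon 2: AUG Met / AUG Met — identical.
Codon 3: UUU Phe / UUC Phe — synonymous.
Codon 4: GAG Glu / GAG Glu — identical.
Codon 5: GCC Ala / GCA Ala — synonymous.
Codon 6: AUC Ile / AUU Ile — synonymous.
Nonsynonymous differences: 0 → same protein.

yes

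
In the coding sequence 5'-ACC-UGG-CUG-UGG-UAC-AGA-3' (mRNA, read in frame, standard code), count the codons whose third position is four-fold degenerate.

2

Codon 1 ACC (Thr): third position 4-fold.
Codon 2 UGG (Trp): third position 1-fold.
Codon 3 CUG (Leu): third position 4-fold.
Codon 4 UGG (Trp): third position 1-fold.
Codon 5 UAC (Tyr): third position 2-fold.
Codon 6 AGA (Arg): third position 2-fold.
Four-fold degenerate third positions: 2.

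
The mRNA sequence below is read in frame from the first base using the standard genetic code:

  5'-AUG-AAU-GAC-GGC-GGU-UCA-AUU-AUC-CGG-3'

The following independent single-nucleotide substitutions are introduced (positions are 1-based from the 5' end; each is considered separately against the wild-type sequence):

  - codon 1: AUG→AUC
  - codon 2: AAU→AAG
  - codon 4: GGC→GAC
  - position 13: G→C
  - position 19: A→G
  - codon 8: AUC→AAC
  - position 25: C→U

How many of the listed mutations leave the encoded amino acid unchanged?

Codon 1: AUG (Met) → AUC (Ile) — missense.
Codon 2: AAU (Asn) → AAG (Lys) — missense.
Codon 4: GGC (Gly) → GAC (Asp) — missense.
Codon 5: GGU (Gly) → CGU (Arg) — missense.
Codon 7: AUU (Ile) → GUU (Val) — missense.
Codon 8: AUC (Ile) → AAC (Asn) — missense.
Codon 9: CGG (Arg) → UGG (Trp) — missense.
Synonymous: 0 of 7.

0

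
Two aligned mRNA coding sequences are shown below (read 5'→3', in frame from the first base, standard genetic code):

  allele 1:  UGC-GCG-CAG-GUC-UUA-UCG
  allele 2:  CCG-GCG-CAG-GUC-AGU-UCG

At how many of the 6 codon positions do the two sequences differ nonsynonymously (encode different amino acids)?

Codon 1: UGC Cys / CCG Pro — nonsynonymous.
Codon 2: GCG Ala / GCG Ala — identical.
Codon 3: CAG Gln / CAG Gln — identical.
Codon 4: GUC Val / GUC Val — identical.
Codon 5: UUA Leu / AGU Ser — nonsynonymous.
Codon 6: UCG Ser / UCG Ser — identical.
Nonsynonymous differences: 2.

2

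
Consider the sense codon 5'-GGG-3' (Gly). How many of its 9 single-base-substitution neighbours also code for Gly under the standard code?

Position 1: none → 0 synonymous.
Position 2: none → 0 synonymous.
Position 3: GGU, GGC, GGA → 3 synonymous.
Total: 0 + 0 + 3 = 3.

3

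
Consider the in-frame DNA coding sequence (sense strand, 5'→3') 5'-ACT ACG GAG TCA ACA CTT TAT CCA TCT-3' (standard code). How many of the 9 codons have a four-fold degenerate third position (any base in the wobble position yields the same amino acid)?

Codon 1 ACT (Thr): third position 4-fold.
Codon 2 ACG (Thr): third position 4-fold.
Codon 3 GAG (Glu): third position 2-fold.
Codon 4 TCA (Ser): third position 4-fold.
Codon 5 ACA (Thr): third position 4-fold.
Codon 6 CTT (Leu): third position 4-fold.
Codon 7 TAT (Tyr): third position 2-fold.
Codon 8 CCA (Pro): third position 4-fold.
Codon 9 TCT (Ser): third position 4-fold.
Four-fold degenerate third positions: 7.

7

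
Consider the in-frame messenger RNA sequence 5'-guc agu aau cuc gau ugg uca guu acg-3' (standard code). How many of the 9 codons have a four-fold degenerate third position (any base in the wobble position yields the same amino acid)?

Codon 1 GUC (Val): third position 4-fold.
Codon 2 AGU (Ser): third position 2-fold.
Codon 3 AAU (Asn): third position 2-fold.
Codon 4 CUC (Leu): third position 4-fold.
Codon 5 GAU (Asp): third position 2-fold.
Codon 6 UGG (Trp): third position 1-fold.
Codon 7 UCA (Ser): third position 4-fold.
Codon 8 GUU (Val): third position 4-fold.
Codon 9 ACG (Thr): third position 4-fold.
Four-fold degenerate third positions: 5.

5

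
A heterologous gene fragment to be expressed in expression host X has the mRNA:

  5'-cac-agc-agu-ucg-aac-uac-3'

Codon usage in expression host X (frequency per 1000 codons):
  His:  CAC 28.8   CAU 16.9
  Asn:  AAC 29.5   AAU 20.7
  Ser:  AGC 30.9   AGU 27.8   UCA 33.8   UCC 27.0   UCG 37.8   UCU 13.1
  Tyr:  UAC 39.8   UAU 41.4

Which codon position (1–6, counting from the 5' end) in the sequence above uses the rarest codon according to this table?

3

Codon 1 CAC (His): 28.8 per 1000.
Codon 2 AGC (Ser): 30.9 per 1000.
Codon 3 AGU (Ser): 27.8 per 1000.
Codon 4 UCG (Ser): 37.8 per 1000.
Codon 5 AAC (Asn): 29.5 per 1000.
Codon 6 UAC (Tyr): 39.8 per 1000.
Lowest frequency is 27.8 at codon 3.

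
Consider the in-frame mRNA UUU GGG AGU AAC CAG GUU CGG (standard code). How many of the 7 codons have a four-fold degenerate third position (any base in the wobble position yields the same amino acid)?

Codon 1 UUU (Phe): third position 2-fold.
Codon 2 GGG (Gly): third position 4-fold.
Codon 3 AGU (Ser): third position 2-fold.
Codon 4 AAC (Asn): third position 2-fold.
Codon 5 CAG (Gln): third position 2-fold.
Codon 6 GUU (Val): third position 4-fold.
Codon 7 CGG (Arg): third position 4-fold.
Four-fold degenerate third positions: 3.

3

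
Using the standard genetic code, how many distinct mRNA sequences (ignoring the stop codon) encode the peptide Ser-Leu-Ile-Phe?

216

Ser: 6 codons.
Leu: 6 codons.
Ile: 3 codons.
Phe: 2 codons.
6 × 6 × 3 × 2 = 216.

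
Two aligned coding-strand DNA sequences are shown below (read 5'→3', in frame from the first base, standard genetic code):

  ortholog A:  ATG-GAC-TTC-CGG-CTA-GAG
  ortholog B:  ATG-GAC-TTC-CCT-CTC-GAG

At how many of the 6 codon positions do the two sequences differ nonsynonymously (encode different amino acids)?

1

Codon 1: ATG Met / ATG Met — identical.
Codon 2: GAC Asp / GAC Asp — identical.
Codon 3: TTC Phe / TTC Phe — identical.
Codon 4: CGG Arg / CCT Pro — nonsynonymous.
Codon 5: CTA Leu / CTC Leu — synonymous.
Codon 6: GAG Glu / GAG Glu — identical.
Nonsynonymous differences: 1.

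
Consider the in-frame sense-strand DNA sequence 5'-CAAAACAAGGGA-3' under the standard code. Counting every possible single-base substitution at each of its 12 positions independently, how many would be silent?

6

Codon 1 (CAA, Gln): 1 synonymous substitution.
Codon 2 (AAC, Asn): 1 synonymous substitution.
Codon 3 (AAG, Lys): 1 synonymous substitution.
Codon 4 (GGA, Gly): 3 synonymous substitutions.
Total: 1 + 1 + 1 + 3 = 6.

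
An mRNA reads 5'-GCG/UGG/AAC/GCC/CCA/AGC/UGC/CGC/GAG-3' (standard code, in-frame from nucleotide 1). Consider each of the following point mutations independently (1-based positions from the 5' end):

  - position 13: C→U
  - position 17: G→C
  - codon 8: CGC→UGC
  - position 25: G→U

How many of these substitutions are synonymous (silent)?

0

Codon 5: CCA (Pro) → UCA (Ser) — missense.
Codon 6: AGC (Ser) → ACC (Thr) — missense.
Codon 8: CGC (Arg) → UGC (Cys) — missense.
Codon 9: GAG (Glu) → UAG (Stop) — nonsense.
Synonymous: 0 of 4.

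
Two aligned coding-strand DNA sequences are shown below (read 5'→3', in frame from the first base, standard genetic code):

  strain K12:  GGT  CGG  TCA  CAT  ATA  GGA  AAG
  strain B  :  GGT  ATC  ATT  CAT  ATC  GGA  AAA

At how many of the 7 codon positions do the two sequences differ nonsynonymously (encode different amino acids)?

Codon 1: GGT Gly / GGT Gly — identical.
Codon 2: CGG Arg / ATC Ile — nonsynonymous.
Codon 3: TCA Ser / ATT Ile — nonsynonymous.
Codon 4: CAT His / CAT His — identical.
Codon 5: ATA Ile / ATC Ile — synonymous.
Codon 6: GGA Gly / GGA Gly — identical.
Codon 7: AAG Lys / AAA Lys — synonymous.
Nonsynonymous differences: 2.

2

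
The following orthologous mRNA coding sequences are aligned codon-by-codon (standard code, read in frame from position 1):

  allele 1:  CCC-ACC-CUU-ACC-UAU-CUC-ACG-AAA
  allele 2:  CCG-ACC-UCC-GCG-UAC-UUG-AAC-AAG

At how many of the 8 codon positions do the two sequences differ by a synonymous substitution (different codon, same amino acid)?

Codon 1: CCC Pro / CCG Pro — synonymous.
Codon 2: ACC Thr / ACC Thr — identical.
Codon 3: CUU Leu / UCC Ser — nonsynonymous.
Codon 4: ACC Thr / GCG Ala — nonsynonymous.
Codon 5: UAU Tyr / UAC Tyr — synonymous.
Codon 6: CUC Leu / UUG Leu — synonymous.
Codon 7: ACG Thr / AAC Asn — nonsynonymous.
Codon 8: AAA Lys / AAG Lys — synonymous.
Synonymous differences: 4.

4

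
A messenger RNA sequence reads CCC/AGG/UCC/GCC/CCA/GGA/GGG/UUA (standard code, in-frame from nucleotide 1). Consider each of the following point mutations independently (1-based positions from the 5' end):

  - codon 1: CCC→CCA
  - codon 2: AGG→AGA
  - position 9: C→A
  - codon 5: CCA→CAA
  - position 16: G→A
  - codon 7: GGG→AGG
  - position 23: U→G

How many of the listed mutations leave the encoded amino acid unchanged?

3

Codon 1: CCC (Pro) → CCA (Pro) — synonymous.
Codon 2: AGG (Arg) → AGA (Arg) — synonymous.
Codon 3: UCC (Ser) → UCA (Ser) — synonymous.
Codon 5: CCA (Pro) → CAA (Gln) — missense.
Codon 6: GGA (Gly) → AGA (Arg) — missense.
Codon 7: GGG (Gly) → AGG (Arg) — missense.
Codon 8: UUA (Leu) → UGA (Stop) — nonsense.
Synonymous: 3 of 7.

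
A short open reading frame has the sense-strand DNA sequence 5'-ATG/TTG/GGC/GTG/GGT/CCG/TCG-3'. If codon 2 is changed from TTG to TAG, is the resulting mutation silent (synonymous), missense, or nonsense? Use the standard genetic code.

Position 5 falls in codon 2: TTG → Leu.
After the substitution the codon is TAG → Stop.
The new codon is a stop codon, so this is a nonsense mutation.

nonsense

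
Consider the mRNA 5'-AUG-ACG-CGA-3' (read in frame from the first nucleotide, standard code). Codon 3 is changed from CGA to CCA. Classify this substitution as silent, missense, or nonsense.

Position 8 falls in codon 3: CGA → Arg.
After the substitution the codon is CCA → Pro.
Arg ≠ Pro, so this is a missense mutation.

missense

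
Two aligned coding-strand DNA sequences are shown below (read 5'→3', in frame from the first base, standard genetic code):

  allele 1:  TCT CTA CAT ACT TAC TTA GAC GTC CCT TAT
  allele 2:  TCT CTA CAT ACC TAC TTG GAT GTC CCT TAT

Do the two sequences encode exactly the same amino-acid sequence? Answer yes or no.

Codon 1: TCT Ser / TCT Ser — identical.
Codon 2: CTA Leu / CTA Leu — identical.
Codon 3: CAT His / CAT His — identical.
Codon 4: ACT Thr / ACC Thr — synonymous.
Codon 5: TAC Tyr / TAC Tyr — identical.
Codon 6: TTA Leu / TTG Leu — synonymous.
Codon 7: GAC Asp / GAT Asp — synonymous.
Codon 8: GTC Val / GTC Val — identical.
Codon 9: CCT Pro / CCT Pro — identical.
Codon 10: TAT Tyr / TAT Tyr — identical.
Nonsynonymous differences: 0 → same protein.

yes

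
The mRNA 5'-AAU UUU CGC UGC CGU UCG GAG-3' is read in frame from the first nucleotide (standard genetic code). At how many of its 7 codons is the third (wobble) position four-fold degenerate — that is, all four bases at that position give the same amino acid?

Codon 1 AAU (Asn): third position 2-fold.
Codon 2 UUU (Phe): third position 2-fold.
Codon 3 CGC (Arg): third position 4-fold.
Codon 4 UGC (Cys): third position 2-fold.
Codon 5 CGU (Arg): third position 4-fold.
Codon 6 UCG (Ser): third position 4-fold.
Codon 7 GAG (Glu): third position 2-fold.
Four-fold degenerate third positions: 3.

3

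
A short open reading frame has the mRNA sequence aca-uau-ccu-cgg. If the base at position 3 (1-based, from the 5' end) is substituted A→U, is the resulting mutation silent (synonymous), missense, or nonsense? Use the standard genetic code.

Position 3 falls in codon 1: ACA → Thr.
After the substitution the codon is ACU → Thr.
Both encode Thr, so the change is synonymous.

silent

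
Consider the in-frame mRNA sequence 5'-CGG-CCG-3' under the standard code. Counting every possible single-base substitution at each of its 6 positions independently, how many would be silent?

Codon 1 (CGG, Arg): 4 synonymous substitutions.
Codon 2 (CCG, Pro): 3 synonymous substitutions.
Total: 4 + 3 = 7.

7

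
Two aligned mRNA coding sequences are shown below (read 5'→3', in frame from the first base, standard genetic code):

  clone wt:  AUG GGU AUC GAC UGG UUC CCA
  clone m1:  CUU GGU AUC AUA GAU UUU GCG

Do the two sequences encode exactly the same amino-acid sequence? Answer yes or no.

Codon 1: AUG Met / CUU Leu — nonsynonymous.
Codon 2: GGU Gly / GGU Gly — identical.
Codon 3: AUC Ile / AUC Ile — identical.
Codon 4: GAC Asp / AUA Ile — nonsynonymous.
Codon 5: UGG Trp / GAU Asp — nonsynonymous.
Codon 6: UUC Phe / UUU Phe — synonymous.
Codon 7: CCA Pro / GCG Ala — nonsynonymous.
Nonsynonymous differences: 4 → different protein.

no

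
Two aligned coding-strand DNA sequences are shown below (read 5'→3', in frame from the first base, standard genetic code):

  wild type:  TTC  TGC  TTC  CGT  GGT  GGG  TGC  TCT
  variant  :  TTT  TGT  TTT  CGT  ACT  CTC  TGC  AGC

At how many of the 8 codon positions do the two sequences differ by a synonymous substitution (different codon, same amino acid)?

4

Codon 1: TTC Phe / TTT Phe — synonymous.
Codon 2: TGC Cys / TGT Cys — synonymous.
Codon 3: TTC Phe / TTT Phe — synonymous.
Codon 4: CGT Arg / CGT Arg — identical.
Codon 5: GGT Gly / ACT Thr — nonsynonymous.
Codon 6: GGG Gly / CTC Leu — nonsynonymous.
Codon 7: TGC Cys / TGC Cys — identical.
Codon 8: TCT Ser / AGC Ser — synonymous.
Synonymous differences: 4.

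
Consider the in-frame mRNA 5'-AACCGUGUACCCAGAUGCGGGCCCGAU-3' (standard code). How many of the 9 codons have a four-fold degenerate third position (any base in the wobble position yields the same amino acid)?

5

Codon 1 AAC (Asn): third position 2-fold.
Codon 2 CGU (Arg): third position 4-fold.
Codon 3 GUA (Val): third position 4-fold.
Codon 4 CCC (Pro): third position 4-fold.
Codon 5 AGA (Arg): third position 2-fold.
Codon 6 UGC (Cys): third position 2-fold.
Codon 7 GGG (Gly): third position 4-fold.
Codon 8 CCC (Pro): third position 4-fold.
Codon 9 GAU (Asp): third position 2-fold.
Four-fold degenerate third positions: 5.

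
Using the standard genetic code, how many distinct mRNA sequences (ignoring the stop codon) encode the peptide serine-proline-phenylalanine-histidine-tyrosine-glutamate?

384

Ser: 6 codons.
Pro: 4 codons.
Phe: 2 codons.
His: 2 codons.
Tyr: 2 codons.
Glu: 2 codons.
6 × 4 × 2 × 2 × 2 × 2 = 384.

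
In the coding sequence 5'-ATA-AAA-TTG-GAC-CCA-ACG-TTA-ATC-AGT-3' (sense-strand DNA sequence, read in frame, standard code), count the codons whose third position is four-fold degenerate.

2

Codon 1 ATA (Ile): third position 3-fold.
Codon 2 AAA (Lys): third position 2-fold.
Codon 3 TTG (Leu): third position 2-fold.
Codon 4 GAC (Asp): third position 2-fold.
Codon 5 CCA (Pro): third position 4-fold.
Codon 6 ACG (Thr): third position 4-fold.
Codon 7 TTA (Leu): third position 2-fold.
Codon 8 ATC (Ile): third position 3-fold.
Codon 9 AGT (Ser): third position 2-fold.
Four-fold degenerate third positions: 2.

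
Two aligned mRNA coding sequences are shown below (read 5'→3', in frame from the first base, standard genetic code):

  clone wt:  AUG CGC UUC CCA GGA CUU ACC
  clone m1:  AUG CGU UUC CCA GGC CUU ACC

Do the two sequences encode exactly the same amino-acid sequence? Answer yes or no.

Codon 1: AUG Met / AUG Met — identical.
Codon 2: CGC Arg / CGU Arg — synonymous.
Codon 3: UUC Phe / UUC Phe — identical.
Codon 4: CCA Pro / CCA Pro — identical.
Codon 5: GGA Gly / GGC Gly — synonymous.
Codon 6: CUU Leu / CUU Leu — identical.
Codon 7: ACC Thr / ACC Thr — identical.
Nonsynonymous differences: 0 → same protein.

yes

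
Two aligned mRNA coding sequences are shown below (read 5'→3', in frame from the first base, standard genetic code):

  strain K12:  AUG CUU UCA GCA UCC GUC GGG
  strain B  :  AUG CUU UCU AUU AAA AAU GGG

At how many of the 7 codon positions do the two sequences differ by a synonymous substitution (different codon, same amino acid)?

Codon 1: AUG Met / AUG Met — identical.
Codon 2: CUU Leu / CUU Leu — identical.
Codon 3: UCA Ser / UCU Ser — synonymous.
Codon 4: GCA Ala / AUU Ile — nonsynonymous.
Codon 5: UCC Ser / AAA Lys — nonsynonymous.
Codon 6: GUC Val / AAU Asn — nonsynonymous.
Codon 7: GGG Gly / GGG Gly — identical.
Synonymous differences: 1.

1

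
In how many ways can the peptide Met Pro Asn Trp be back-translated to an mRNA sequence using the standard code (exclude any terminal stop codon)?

Met: 1 codon.
Pro: 4 codons.
Asn: 2 codons.
Trp: 1 codon.
1 × 4 × 2 × 1 = 8.

8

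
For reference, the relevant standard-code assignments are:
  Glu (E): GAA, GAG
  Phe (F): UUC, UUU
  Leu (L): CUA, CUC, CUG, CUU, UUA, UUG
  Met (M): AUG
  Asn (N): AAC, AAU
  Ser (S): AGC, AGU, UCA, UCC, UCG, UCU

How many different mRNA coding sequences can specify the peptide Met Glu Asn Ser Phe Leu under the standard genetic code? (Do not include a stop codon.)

288

Met: 1 codon.
Glu: 2 codons.
Asn: 2 codons.
Ser: 6 codons.
Phe: 2 codons.
Leu: 6 codons.
1 × 2 × 2 × 6 × 2 × 6 = 288.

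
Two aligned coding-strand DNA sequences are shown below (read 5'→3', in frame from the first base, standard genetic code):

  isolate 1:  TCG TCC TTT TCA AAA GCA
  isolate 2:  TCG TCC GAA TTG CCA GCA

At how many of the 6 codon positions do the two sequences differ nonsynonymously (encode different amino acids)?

3

Codon 1: TCG Ser / TCG Ser — identical.
Codon 2: TCC Ser / TCC Ser — identical.
Codon 3: TTT Phe / GAA Glu — nonsynonymous.
Codon 4: TCA Ser / TTG Leu — nonsynonymous.
Codon 5: AAA Lys / CCA Pro — nonsynonymous.
Codon 6: GCA Ala / GCA Ala — identical.
Nonsynonymous differences: 3.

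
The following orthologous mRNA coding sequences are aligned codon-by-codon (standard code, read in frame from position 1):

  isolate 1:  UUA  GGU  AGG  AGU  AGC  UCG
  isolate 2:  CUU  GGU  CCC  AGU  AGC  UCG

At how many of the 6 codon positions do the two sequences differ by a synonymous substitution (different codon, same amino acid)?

Codon 1: UUA Leu / CUU Leu — synonymous.
Codon 2: GGU Gly / GGU Gly — identical.
Codon 3: AGG Arg / CCC Pro — nonsynonymous.
Codon 4: AGU Ser / AGU Ser — identical.
Codon 5: AGC Ser / AGC Ser — identical.
Codon 6: UCG Ser / UCG Ser — identical.
Synonymous differences: 1.

1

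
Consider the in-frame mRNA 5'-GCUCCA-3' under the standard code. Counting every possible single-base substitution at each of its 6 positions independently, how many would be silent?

6

Codon 1 (GCU, Ala): 3 synonymous substitutions.
Codon 2 (CCA, Pro): 3 synonymous substitutions.
Total: 3 + 3 = 6.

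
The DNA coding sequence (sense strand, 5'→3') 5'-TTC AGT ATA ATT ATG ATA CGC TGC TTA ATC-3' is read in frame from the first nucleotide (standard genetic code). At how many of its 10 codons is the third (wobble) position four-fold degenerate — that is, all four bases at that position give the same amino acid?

1

Codon 1 TTC (Phe): third position 2-fold.
Codon 2 AGT (Ser): third position 2-fold.
Codon 3 ATA (Ile): third position 3-fold.
Codon 4 ATT (Ile): third position 3-fold.
Codon 5 ATG (Met): third position 1-fold.
Codon 6 ATA (Ile): third position 3-fold.
Codon 7 CGC (Arg): third position 4-fold.
Codon 8 TGC (Cys): third position 2-fold.
Codon 9 TTA (Leu): third position 2-fold.
Codon 10 ATC (Ile): third position 3-fold.
Four-fold degenerate third positions: 1.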